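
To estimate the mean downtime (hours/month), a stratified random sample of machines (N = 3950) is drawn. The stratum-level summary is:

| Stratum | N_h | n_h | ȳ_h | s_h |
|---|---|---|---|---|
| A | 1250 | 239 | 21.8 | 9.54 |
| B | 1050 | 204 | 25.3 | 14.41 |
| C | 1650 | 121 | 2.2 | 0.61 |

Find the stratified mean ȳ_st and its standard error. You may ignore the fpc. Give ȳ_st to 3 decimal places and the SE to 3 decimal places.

ȳ_st ≈ 14.543, SE ≈ 0.333

ȳ_st = Σ W_h ȳ_h = (1250·21.8 + 1050·25.3 + 1650·2.2)/3950 = 14.54304
V̂(ȳ_st) = Σ W_h² s_h²/n_h, with W_h = N_h/N and N = 3950:
  stratum A: (1250/3950)²·9.54²/239 = 0.0381351
  stratum B: (1050/3950)²·14.41²/204 = 0.0719254
  stratum C: (1650/3950)²·0.61²/121 = 0.000536597
V̂(ȳ_st) = 0.110597
SE(ȳ_st) = √0.110597 = 0.332561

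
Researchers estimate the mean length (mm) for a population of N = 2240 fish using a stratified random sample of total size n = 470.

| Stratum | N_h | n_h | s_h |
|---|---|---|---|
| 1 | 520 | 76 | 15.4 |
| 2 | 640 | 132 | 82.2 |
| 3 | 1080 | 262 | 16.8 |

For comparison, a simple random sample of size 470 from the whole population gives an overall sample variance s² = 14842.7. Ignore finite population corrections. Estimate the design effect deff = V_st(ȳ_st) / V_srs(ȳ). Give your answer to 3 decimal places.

V̂(ȳ_st) = Σ W_h² s_h²/n_h, with W_h = N_h/N and N = 2240:
  stratum 1: (520/2240)²·15.4²/76 = 0.168166
  stratum 2: (640/2240)²·82.2²/132 = 4.17863
  stratum 3: (1080/2240)²·16.8²/262 = 0.25042
V_st = 4.59721
V_srs = s²/n = 14842.7/470 = 31.5802
deff = V_st / V_srs = 4.59721/31.5802 = 0.1456

deff ≈ 0.146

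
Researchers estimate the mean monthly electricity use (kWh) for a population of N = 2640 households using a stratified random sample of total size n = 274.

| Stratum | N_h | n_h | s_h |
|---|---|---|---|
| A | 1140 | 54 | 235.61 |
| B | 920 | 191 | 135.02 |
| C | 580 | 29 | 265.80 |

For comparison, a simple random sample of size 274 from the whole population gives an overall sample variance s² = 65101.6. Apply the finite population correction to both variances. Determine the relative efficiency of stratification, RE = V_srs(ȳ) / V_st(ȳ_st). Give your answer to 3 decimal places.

RE ≈ 0.702

V̂(ȳ_st) = Σ W_h² (1 − n_h/N_h) s_h²/n_h, with W_h = N_h/N and N = 2640:
  stratum A: (1140/2640)²·(1 − 54/1140)·235.61²/54 = 182.608
  stratum B: (920/2640)²·(1 − 191/920)·135.02²/191 = 9.18481
  stratum C: (580/2640)²·(1 − 29/580)·265.80²/29 = 111.708
V_st = 303.501
V_srs = (1 − 274/2640)·65101.6/274 = 212.937
Relative efficiency = V_srs / V_st = 212.937/303.501 = 0.7016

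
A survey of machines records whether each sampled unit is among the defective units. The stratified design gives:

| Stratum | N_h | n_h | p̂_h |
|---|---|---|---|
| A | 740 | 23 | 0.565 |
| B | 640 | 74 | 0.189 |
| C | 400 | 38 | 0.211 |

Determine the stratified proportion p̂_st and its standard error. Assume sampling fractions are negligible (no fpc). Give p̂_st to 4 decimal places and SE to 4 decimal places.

p̂_st ≈ 0.3503, SE ≈ 0.0493

N = 1780; stratum weights W_h = N_h/N.
p̂_st = Σ W_h p̂_h = (740·0.565 + 640·0.189 + 400·0.211)/1780 = 0.35026
V̂(p̂_st) = Σ W_h² p̂_h(1−p̂_h)/(n_h−1):
  stratum A: (740/1780)²·0.565·0.435/22 = 0.00193081
  stratum B: (640/1780)²·0.189·0.811/73 = 0.000271444
  stratum C: (400/1780)²·0.211·0.789/37 = 0.000227215
V̂(p̂_st) = 0.00242946; SE = √V̂ = 0.0492896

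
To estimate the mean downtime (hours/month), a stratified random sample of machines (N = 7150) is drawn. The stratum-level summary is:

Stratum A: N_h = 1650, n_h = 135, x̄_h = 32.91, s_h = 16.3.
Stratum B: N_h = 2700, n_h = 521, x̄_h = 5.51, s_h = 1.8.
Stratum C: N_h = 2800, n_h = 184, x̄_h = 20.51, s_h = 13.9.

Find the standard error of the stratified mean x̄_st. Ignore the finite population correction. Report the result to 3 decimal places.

SE(x̄_st) ≈ 0.516

V̂(x̄_st) = Σ W_h² s_h²/n_h, with W_h = N_h/N and N = 7150:
  stratum A: (1650/7150)²·16.3²/135 = 0.104809
  stratum B: (2700/7150)²·1.8²/521 = 0.000886794
  stratum C: (2800/7150)²·13.9²/184 = 0.161033
V̂(x̄_st) = 0.266729
SE(x̄_st) = √0.266729 = 0.516458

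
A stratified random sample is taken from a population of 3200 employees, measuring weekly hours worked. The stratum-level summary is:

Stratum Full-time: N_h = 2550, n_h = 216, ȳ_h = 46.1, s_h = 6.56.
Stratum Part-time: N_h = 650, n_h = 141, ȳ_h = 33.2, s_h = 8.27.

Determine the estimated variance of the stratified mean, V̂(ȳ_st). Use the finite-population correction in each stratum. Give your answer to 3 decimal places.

V̂(ȳ_st) ≈ 0.131

V̂(ȳ_st) = Σ W_h² (1 − n_h/N_h) s_h²/n_h, with W_h = N_h/N and N = 3200:
  stratum Full-time: (2550/3200)²·(1 − 216/2550)·6.56²/216 = 0.115796
  stratum Part-time: (650/3200)²·(1 − 141/650)·8.27²/141 = 0.015672
V̂(ȳ_st) = 0.131468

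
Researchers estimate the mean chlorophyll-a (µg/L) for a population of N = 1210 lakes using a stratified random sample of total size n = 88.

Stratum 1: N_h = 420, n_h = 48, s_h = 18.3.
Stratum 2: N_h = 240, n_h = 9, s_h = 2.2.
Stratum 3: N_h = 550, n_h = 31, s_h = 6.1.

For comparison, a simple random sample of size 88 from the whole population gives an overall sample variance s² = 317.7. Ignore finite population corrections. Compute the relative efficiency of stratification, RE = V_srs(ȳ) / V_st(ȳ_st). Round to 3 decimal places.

RE ≈ 3.253

V̂(ȳ_st) = Σ W_h² s_h²/n_h, with W_h = N_h/N and N = 1210:
  stratum 1: (420/1210)²·18.3²/48 = 0.840599
  stratum 2: (240/1210)²·2.2²/9 = 0.021157
  stratum 3: (550/1210)²·6.1²/31 = 0.248001
V_st = 1.10976
V_srs = s²/n = 317.7/88 = 3.61023
Relative efficiency = V_srs / V_st = 3.61023/1.10976 = 3.2532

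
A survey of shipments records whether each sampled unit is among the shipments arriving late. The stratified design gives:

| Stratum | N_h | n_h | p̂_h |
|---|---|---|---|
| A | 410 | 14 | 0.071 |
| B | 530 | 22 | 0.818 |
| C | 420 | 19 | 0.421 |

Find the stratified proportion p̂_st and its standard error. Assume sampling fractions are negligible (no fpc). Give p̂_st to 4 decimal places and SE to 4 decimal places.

N = 1360; stratum weights W_h = N_h/N.
p̂_st = Σ W_h p̂_h = (410·0.071 + 530·0.818 + 420·0.421)/1360 = 0.47020
V̂(p̂_st) = Σ W_h² p̂_h(1−p̂_h)/(n_h−1):
  stratum A: (410/1360)²·0.071·0.929/13 = 0.000461127
  stratum B: (530/1360)²·0.818·0.182/21 = 0.00107666
  stratum C: (420/1360)²·0.421·0.579/18 = 0.00129154
V̂(p̂_st) = 0.00282933; SE = √V̂ = 0.0531915

p̂_st ≈ 0.4702, SE ≈ 0.0532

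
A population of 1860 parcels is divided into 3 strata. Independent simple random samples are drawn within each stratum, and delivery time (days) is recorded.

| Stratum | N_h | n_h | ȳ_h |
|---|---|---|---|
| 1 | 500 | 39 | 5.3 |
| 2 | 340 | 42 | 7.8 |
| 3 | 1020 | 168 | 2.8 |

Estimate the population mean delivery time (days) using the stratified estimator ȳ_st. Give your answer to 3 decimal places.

ȳ_st ≈ 4.386

N = Σ N_h = 1860. Stratum weights W_h = N_h/N.
ȳ_st = (500·5.3 + 340·7.8 + 1020·2.8) / 1860 = 4.38602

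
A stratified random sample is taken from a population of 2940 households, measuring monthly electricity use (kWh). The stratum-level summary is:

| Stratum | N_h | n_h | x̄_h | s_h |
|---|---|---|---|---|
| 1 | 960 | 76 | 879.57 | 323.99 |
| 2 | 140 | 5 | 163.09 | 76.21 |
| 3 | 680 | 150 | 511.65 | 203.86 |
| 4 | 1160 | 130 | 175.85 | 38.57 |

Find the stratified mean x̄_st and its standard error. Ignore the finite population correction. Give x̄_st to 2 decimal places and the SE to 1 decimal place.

x̄_st = Σ W_h x̄_h = (960·879.57 + 140·163.09 + 680·511.65 + 1160·175.85)/2940 = 482.69653
V̂(x̄_st) = Σ W_h² s_h²/n_h, with W_h = N_h/N and N = 2940:
  stratum 1: (960/2940)²·323.99²/76 = 147.264
  stratum 2: (140/2940)²·76.21²/5 = 2.634
  stratum 3: (680/2940)²·203.86²/150 = 14.8216
  stratum 4: (1160/2940)²·38.57²/130 = 1.78146
V̂(x̄_st) = 166.501
SE(x̄_st) = √166.501 = 12.9035

x̄_st ≈ 482.70, SE ≈ 12.9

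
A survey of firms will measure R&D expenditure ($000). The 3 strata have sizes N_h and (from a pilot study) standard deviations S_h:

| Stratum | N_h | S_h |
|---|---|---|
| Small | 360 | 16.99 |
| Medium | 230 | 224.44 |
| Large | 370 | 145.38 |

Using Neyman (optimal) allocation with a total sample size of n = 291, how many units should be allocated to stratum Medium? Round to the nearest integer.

Neyman allocation: n_h = n · N_h S_h / Σ N_i S_i, with n = 291.
  stratum Small: N_h·S_h = 360·16.99 = 6116.40
  stratum Medium: N_h·S_h = 230·224.44 = 51621.20
  stratum Large: N_h·S_h = 370·145.38 = 53790.60
Σ N_h S_h = 111528.20
n for stratum Medium = 291·51621.20/111528.20 = 134.690 → 135

135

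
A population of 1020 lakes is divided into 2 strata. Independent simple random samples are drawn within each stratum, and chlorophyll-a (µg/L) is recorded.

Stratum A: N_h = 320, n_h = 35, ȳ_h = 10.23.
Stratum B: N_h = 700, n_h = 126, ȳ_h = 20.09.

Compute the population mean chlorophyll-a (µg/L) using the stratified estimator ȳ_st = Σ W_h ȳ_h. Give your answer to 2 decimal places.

N = Σ N_h = 1020. Stratum weights W_h = N_h/N.
ȳ_st = (320·10.23 + 700·20.09) / 1020 = 16.9967

ȳ_st ≈ 17.00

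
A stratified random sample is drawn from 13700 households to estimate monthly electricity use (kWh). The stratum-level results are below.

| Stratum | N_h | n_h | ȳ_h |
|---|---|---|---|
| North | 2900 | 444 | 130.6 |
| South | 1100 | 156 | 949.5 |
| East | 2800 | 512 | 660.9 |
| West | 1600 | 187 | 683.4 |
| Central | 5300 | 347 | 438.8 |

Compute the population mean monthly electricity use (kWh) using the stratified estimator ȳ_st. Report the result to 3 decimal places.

N = Σ N_h = 13700. Stratum weights W_h = N_h/N.
ȳ_st = (2900·130.6 + 1100·949.5 + 2800·660.9 + 1600·683.4 + 5300·438.8) / 13700 = 488.52482

ȳ_st ≈ 488.525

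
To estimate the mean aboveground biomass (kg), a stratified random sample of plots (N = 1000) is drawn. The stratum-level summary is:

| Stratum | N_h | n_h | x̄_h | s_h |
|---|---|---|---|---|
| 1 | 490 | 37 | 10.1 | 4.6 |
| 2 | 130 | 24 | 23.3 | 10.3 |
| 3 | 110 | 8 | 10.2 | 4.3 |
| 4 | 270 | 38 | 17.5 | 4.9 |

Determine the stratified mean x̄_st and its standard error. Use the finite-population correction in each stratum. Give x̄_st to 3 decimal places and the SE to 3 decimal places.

x̄_st ≈ 13.825, SE ≈ 0.503

x̄_st = Σ W_h x̄_h = (490·10.1 + 130·23.3 + 110·10.2 + 270·17.5)/1000 = 13.82500
V̂(x̄_st) = Σ W_h² (1 − n_h/N_h) s_h²/n_h, with W_h = N_h/N and N = 1000:
  stratum 1: (490/1000)²·(1 − 37/490)·4.6²/37 = 0.126943
  stratum 2: (130/1000)²·(1 − 24/130)·10.3²/24 = 0.0609133
  stratum 3: (110/1000)²·(1 − 8/110)·4.3²/8 = 0.0259322
  stratum 4: (270/1000)²·(1 − 38/270)·4.9²/38 = 0.0395786
V̂(x̄_st) = 0.253367
SE(x̄_st) = √0.253367 = 0.503356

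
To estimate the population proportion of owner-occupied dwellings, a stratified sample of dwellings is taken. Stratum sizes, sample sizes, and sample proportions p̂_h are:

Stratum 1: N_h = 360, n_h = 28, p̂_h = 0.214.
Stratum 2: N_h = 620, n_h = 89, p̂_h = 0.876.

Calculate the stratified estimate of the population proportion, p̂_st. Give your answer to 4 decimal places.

N = 980; stratum weights W_h = N_h/N.
p̂_st = Σ W_h p̂_h = (360·0.214 + 620·0.876)/980 = 0.63282

p̂_st ≈ 0.6328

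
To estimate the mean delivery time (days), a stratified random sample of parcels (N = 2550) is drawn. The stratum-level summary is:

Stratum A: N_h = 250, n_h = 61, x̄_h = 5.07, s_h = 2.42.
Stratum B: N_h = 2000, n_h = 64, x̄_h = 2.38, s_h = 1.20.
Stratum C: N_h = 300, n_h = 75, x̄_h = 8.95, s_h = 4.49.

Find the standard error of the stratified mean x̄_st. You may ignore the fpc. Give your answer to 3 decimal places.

SE(x̄_st) ≈ 0.136

V̂(x̄_st) = Σ W_h² s_h²/n_h, with W_h = N_h/N and N = 2550:
  stratum A: (250/2550)²·2.42²/61 = 0.000922785
  stratum B: (2000/2550)²·1.20²/64 = 0.0138408
  stratum C: (300/2550)²·4.49²/75 = 0.00372043
V̂(x̄_st) = 0.018484
SE(x̄_st) = √0.018484 = 0.135956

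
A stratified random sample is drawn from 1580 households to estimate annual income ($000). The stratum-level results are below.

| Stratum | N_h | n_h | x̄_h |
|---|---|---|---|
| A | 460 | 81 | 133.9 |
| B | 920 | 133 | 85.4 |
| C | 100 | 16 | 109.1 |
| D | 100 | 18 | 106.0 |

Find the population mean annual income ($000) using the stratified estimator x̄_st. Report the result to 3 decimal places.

x̄_st ≈ 102.324

N = Σ N_h = 1580. Stratum weights W_h = N_h/N.
x̄_st = (460·133.9 + 920·85.4 + 100·109.1 + 100·106.0) / 1580 = 102.32405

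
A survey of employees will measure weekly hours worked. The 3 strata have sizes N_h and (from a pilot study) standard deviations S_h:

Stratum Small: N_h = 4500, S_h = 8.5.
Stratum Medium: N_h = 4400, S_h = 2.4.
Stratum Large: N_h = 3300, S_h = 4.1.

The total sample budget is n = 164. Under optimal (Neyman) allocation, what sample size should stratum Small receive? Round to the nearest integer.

Neyman allocation: n_h = n · N_h S_h / Σ N_i S_i, with n = 164.
  stratum Small: N_h·S_h = 4500·8.5 = 38250.00
  stratum Medium: N_h·S_h = 4400·2.4 = 10560.00
  stratum Large: N_h·S_h = 3300·4.1 = 13530.00
Σ N_h S_h = 62340.00
n for stratum Small = 164·38250.00/62340.00 = 100.626 → 101

101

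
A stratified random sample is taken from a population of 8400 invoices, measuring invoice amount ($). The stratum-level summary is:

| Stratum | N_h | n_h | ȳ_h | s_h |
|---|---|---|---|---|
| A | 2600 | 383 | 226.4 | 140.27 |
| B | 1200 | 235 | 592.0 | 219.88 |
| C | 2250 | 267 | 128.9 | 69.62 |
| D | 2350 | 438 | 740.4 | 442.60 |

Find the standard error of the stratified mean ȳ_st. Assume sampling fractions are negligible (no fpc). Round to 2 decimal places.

SE(ȳ_st) ≈ 6.74

V̂(ȳ_st) = Σ W_h² s_h²/n_h, with W_h = N_h/N and N = 8400:
  stratum A: (2600/8400)²·140.27²/383 = 4.92174
  stratum B: (1200/8400)²·219.88²/235 = 4.19863
  stratum C: (2250/8400)²·69.62²/267 = 1.30246
  stratum D: (2350/8400)²·442.60²/438 = 35.0047
V̂(ȳ_st) = 45.4275
SE(ȳ_st) = √45.4275 = 6.73999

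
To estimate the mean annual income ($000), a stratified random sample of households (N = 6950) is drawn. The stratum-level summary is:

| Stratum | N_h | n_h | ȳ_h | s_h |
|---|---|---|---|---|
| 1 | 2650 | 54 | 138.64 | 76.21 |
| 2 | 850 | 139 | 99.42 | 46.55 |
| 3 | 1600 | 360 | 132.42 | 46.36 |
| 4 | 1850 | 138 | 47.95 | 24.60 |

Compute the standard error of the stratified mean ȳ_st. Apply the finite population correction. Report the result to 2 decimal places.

SE(ȳ_st) ≈ 4.01

V̂(ȳ_st) = Σ W_h² (1 − n_h/N_h) s_h²/n_h, with W_h = N_h/N and N = 6950:
  stratum 1: (2650/6950)²·(1 − 54/2650)·76.21²/54 = 15.3183
  stratum 2: (850/6950)²·(1 − 139/850)·46.55²/139 = 0.195049
  stratum 3: (1600/6950)²·(1 − 360/1600)·46.36²/360 = 0.24522
  stratum 4: (1850/6950)²·(1 − 138/1850)·24.60²/138 = 0.287539
V̂(ȳ_st) = 16.0461
SE(ȳ_st) = √16.0461 = 4.00576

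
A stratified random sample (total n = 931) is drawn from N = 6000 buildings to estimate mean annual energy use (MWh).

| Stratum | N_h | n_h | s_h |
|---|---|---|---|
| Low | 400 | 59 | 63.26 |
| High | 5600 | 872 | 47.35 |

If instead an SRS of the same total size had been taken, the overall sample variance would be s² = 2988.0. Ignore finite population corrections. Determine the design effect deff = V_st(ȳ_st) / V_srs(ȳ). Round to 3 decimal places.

deff ≈ 0.792

V̂(ȳ_st) = Σ W_h² s_h²/n_h, with W_h = N_h/N and N = 6000:
  stratum Low: (400/6000)²·63.26²/59 = 0.301456
  stratum High: (5600/6000)²·47.35²/872 = 2.23974
V_st = 2.54119
V_srs = s²/n = 2988.0/931 = 3.20945
deff = V_st / V_srs = 2.54119/3.20945 = 0.7918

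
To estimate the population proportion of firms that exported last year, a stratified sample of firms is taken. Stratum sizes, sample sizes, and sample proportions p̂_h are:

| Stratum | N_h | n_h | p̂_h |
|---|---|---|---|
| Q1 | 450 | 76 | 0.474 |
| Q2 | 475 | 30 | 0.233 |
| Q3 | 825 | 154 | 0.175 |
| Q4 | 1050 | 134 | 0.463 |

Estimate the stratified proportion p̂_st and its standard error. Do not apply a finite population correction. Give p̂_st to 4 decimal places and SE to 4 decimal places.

p̂_st ≈ 0.3409, SE ≈ 0.0247

N = 2800; stratum weights W_h = N_h/N.
p̂_st = Σ W_h p̂_h = (450·0.474 + 475·0.233 + 825·0.175 + 1050·0.463)/2800 = 0.34089
V̂(p̂_st) = Σ W_h² p̂_h(1−p̂_h)/(n_h−1):
  stratum Q1: (450/2800)²·0.474·0.526/75 = 8.58641e-05
  stratum Q2: (475/2800)²·0.233·0.767/29 = 0.000177347
  stratum Q3: (825/2800)²·0.175·0.825/153 = 8.19205e-05
  stratum Q4: (1050/2800)²·0.463·0.537/133 = 0.000262885
V̂(p̂_st) = 0.000608017; SE = √V̂ = 0.024658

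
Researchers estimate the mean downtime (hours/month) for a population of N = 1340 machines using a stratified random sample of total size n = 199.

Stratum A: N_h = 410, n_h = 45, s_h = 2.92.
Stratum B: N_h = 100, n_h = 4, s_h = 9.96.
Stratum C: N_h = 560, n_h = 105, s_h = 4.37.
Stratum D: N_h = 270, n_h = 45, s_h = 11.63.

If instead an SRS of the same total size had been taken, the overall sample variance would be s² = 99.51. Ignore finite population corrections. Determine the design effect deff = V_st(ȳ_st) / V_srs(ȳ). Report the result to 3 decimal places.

deff ≈ 0.619

V̂(ȳ_st) = Σ W_h² s_h²/n_h, with W_h = N_h/N and N = 1340:
  stratum A: (410/1340)²·2.92²/45 = 0.0177383
  stratum B: (100/1340)²·9.96²/4 = 0.138118
  stratum C: (560/1340)²·4.37²/105 = 0.0317644
  stratum D: (270/1340)²·11.63²/45 = 0.12203
V_st = 0.30965
V_srs = s²/n = 99.51/199 = 0.50005
deff = V_st / V_srs = 0.30965/0.50005 = 0.6192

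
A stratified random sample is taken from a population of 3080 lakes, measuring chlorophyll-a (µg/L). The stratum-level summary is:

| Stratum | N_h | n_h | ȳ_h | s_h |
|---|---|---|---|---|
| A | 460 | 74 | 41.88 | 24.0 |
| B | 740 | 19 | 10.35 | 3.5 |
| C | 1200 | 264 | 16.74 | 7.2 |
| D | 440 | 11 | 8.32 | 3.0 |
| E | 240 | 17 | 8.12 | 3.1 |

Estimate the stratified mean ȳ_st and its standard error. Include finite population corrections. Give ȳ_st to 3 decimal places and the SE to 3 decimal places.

ȳ_st = Σ W_h ȳ_h = (460·41.88 + 740·10.35 + 1200·16.74 + 440·8.32 + 240·8.12)/3080 = 17.08487
V̂(ȳ_st) = Σ W_h² (1 − n_h/N_h) s_h²/n_h, with W_h = N_h/N and N = 3080:
  stratum A: (460/3080)²·(1 − 74/460)·24.0²/74 = 0.145692
  stratum B: (740/3080)²·(1 − 19/740)·3.5²/19 = 0.0362617
  stratum C: (1200/3080)²·(1 − 264/1200)·7.2²/264 = 0.0232497
  stratum D: (440/3080)²·(1 − 11/440)·3.0²/11 = 0.0162801
  stratum E: (240/3080)²·(1 − 17/240)·3.1²/17 = 0.00318925
V̂(ȳ_st) = 0.224672
SE(ȳ_st) = √0.224672 = 0.473996

ȳ_st ≈ 17.085, SE ≈ 0.474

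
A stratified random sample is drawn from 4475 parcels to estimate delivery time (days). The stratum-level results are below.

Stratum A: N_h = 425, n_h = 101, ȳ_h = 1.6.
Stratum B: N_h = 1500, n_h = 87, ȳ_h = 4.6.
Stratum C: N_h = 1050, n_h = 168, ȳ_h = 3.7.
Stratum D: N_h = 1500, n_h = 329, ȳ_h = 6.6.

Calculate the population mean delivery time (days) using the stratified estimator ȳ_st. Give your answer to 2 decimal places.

N = Σ N_h = 4475. Stratum weights W_h = N_h/N.
ȳ_st = (425·1.6 + 1500·4.6 + 1050·3.7 + 1500·6.6) / 4475 = 4.7743

ȳ_st ≈ 4.77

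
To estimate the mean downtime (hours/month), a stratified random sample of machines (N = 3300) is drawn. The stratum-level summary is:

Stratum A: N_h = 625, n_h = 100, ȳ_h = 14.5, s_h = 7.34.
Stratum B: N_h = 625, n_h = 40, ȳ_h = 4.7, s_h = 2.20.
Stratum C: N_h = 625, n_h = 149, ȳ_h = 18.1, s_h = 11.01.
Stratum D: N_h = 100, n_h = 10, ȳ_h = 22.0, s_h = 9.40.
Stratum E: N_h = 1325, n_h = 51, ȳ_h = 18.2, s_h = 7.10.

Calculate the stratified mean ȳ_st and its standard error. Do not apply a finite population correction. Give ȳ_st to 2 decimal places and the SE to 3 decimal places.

ȳ_st ≈ 15.04, SE ≈ 0.469

ȳ_st = Σ W_h ȳ_h = (625·14.5 + 625·4.7 + 625·18.1 + 100·22.0 + 1325·18.2)/3300 = 15.03864
V̂(ȳ_st) = Σ W_h² s_h²/n_h, with W_h = N_h/N and N = 3300:
  stratum A: (625/3300)²·7.34²/100 = 0.0193252
  stratum B: (625/3300)²·2.20²/40 = 0.00434028
  stratum C: (625/3300)²·11.01²/149 = 0.0291824
  stratum D: (100/3300)²·9.40²/10 = 0.00811387
  stratum E: (1325/3300)²·7.10²/51 = 0.159349
V̂(ȳ_st) = 0.220311
SE(ȳ_st) = √0.220311 = 0.469373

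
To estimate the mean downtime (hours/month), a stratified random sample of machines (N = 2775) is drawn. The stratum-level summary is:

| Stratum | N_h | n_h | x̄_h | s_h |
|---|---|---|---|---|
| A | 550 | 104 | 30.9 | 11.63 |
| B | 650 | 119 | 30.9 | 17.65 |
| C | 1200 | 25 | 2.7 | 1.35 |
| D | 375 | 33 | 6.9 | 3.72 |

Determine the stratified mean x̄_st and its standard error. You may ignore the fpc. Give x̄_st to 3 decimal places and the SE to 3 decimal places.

x̄_st ≈ 15.462, SE ≈ 0.465

x̄_st = Σ W_h x̄_h = (550·30.9 + 650·30.9 + 1200·2.7 + 375·6.9)/2775 = 15.46216
V̂(x̄_st) = Σ W_h² s_h²/n_h, with W_h = N_h/N and N = 2775:
  stratum A: (550/2775)²·11.63²/104 = 0.0510888
  stratum B: (650/2775)²·17.65²/119 = 0.143629
  stratum C: (1200/2775)²·1.35²/25 = 0.0136321
  stratum D: (375/2775)²·3.72²/33 = 0.00765788
V̂(x̄_st) = 0.216008
SE(x̄_st) = √0.216008 = 0.464767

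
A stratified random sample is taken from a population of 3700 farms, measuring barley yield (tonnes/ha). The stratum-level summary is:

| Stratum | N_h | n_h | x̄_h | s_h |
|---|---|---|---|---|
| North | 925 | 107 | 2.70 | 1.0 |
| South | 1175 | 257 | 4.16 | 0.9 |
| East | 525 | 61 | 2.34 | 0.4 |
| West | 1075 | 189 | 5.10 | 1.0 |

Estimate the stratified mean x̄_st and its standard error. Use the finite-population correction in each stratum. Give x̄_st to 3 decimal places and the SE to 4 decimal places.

x̄_st = Σ W_h x̄_h = (925·2.70 + 1175·4.16 + 525·2.34 + 1075·5.10)/3700 = 3.80986
V̂(x̄_st) = Σ W_h² (1 − n_h/N_h) s_h²/n_h, with W_h = N_h/N and N = 3700:
  stratum North: (925/3700)²·(1 − 107/925)·1.0²/107 = 0.000516545
  stratum South: (1175/3700)²·(1 − 257/1175)·0.9²/257 = 0.00024833
  stratum East: (525/3700)²·(1 − 61/525)·0.4²/61 = 4.66728e-05
  stratum West: (1075/3700)²·(1 − 189/1075)·1.0²/189 = 0.000368109
V̂(x̄_st) = 0.00117966
SE(x̄_st) = √0.00117966 = 0.0343461

x̄_st ≈ 3.810, SE ≈ 0.0343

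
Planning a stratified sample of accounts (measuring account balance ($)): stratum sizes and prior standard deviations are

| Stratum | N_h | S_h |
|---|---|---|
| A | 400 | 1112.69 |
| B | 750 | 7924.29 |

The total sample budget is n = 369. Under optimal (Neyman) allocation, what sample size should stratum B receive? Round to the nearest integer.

343

Neyman allocation: n_h = n · N_h S_h / Σ N_i S_i, with n = 369.
  stratum A: N_h·S_h = 400·1112.69 = 445076.00
  stratum B: N_h·S_h = 750·7924.29 = 5943217.50
Σ N_h S_h = 6388293.50
n for stratum B = 369·5943217.50/6388293.50 = 343.292 → 343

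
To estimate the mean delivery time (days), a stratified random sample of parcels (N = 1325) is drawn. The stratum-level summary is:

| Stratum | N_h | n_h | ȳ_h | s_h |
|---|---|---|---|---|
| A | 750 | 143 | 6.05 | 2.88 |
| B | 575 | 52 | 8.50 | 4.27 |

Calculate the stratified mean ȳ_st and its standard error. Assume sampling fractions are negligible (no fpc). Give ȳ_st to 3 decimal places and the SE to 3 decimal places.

ȳ_st = Σ W_h ȳ_h = (750·6.05 + 575·8.50)/1325 = 7.11321
V̂(ȳ_st) = Σ W_h² s_h²/n_h, with W_h = N_h/N and N = 1325:
  stratum A: (750/1325)²·2.88²/143 = 0.018584
  stratum B: (575/1325)²·4.27²/52 = 0.0660323
V̂(ȳ_st) = 0.0846163
SE(ȳ_st) = √0.0846163 = 0.290889

ȳ_st ≈ 7.113, SE ≈ 0.291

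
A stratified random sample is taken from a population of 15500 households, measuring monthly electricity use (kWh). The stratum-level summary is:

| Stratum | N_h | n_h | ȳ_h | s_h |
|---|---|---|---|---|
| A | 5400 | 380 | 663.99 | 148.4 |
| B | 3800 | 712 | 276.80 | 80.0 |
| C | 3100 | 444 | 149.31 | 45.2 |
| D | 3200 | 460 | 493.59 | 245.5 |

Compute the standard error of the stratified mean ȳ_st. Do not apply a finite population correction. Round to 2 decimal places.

V̂(ȳ_st) = Σ W_h² s_h²/n_h, with W_h = N_h/N and N = 15500:
  stratum A: (5400/15500)²·148.4²/380 = 7.0341
  stratum B: (3800/15500)²·80.0²/712 = 0.540261
  stratum C: (3100/15500)²·45.2²/444 = 0.184058
  stratum D: (3200/15500)²·245.5²/460 = 5.58447
V̂(ȳ_st) = 13.3429
SE(ȳ_st) = √13.3429 = 3.65279

SE(ȳ_st) ≈ 3.65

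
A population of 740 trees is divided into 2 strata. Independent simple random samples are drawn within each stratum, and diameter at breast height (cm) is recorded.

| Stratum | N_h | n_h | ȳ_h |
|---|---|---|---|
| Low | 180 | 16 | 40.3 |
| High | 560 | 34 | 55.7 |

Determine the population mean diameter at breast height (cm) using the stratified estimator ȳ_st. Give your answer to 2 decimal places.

ȳ_st ≈ 51.95

N = Σ N_h = 740. Stratum weights W_h = N_h/N.
ȳ_st = (180·40.3 + 560·55.7) / 740 = 51.9541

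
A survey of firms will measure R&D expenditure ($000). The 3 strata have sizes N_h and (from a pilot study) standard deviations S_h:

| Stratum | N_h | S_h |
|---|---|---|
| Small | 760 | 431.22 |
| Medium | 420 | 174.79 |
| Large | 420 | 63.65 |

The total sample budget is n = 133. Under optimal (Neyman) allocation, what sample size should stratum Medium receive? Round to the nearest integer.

23

Neyman allocation: n_h = n · N_h S_h / Σ N_i S_i, with n = 133.
  stratum Small: N_h·S_h = 760·431.22 = 327727.20
  stratum Medium: N_h·S_h = 420·174.79 = 73411.80
  stratum Large: N_h·S_h = 420·63.65 = 26733.00
Σ N_h S_h = 427872.00
n for stratum Medium = 133·73411.80/427872.00 = 22.819 → 23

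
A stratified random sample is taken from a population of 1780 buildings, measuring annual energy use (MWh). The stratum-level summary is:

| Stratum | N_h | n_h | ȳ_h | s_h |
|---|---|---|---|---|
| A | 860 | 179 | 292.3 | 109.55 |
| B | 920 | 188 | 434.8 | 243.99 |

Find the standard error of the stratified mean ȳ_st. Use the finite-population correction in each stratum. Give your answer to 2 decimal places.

V̂(ȳ_st) = Σ W_h² (1 − n_h/N_h) s_h²/n_h, with W_h = N_h/N and N = 1780:
  stratum A: (860/1780)²·(1 − 179/860)·109.55²/179 = 12.393
  stratum B: (920/1780)²·(1 − 188/920)·243.99²/188 = 67.3047
V̂(ȳ_st) = 79.6977
SE(ȳ_st) = √79.6977 = 8.92736

SE(ȳ_st) ≈ 8.93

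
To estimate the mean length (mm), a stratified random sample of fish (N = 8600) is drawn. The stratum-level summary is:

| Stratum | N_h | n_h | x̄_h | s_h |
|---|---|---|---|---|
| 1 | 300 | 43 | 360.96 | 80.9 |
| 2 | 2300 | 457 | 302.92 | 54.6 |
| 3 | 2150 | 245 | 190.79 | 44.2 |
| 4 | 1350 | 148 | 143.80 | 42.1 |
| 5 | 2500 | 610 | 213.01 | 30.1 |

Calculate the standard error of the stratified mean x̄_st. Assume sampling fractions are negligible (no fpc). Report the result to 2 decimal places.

SE(x̄_st) ≈ 1.25

V̂(x̄_st) = Σ W_h² s_h²/n_h, with W_h = N_h/N and N = 8600:
  stratum 1: (300/8600)²·80.9²/43 = 0.185214
  stratum 2: (2300/8600)²·54.6²/457 = 0.466582
  stratum 3: (2150/8600)²·44.2²/245 = 0.498378
  stratum 4: (1350/8600)²·42.1²/148 = 0.295103
  stratum 5: (2500/8600)²·30.1²/610 = 0.125512
V̂(x̄_st) = 1.57079
SE(x̄_st) = √1.57079 = 1.25331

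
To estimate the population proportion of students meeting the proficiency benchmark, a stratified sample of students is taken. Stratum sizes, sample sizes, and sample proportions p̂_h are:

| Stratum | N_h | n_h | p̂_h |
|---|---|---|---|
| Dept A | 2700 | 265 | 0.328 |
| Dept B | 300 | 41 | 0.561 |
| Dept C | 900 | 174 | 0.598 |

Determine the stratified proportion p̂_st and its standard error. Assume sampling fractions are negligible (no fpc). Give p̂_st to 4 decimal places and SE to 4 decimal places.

p̂_st ≈ 0.4082, SE ≈ 0.0226

N = 3900; stratum weights W_h = N_h/N.
p̂_st = Σ W_h p̂_h = (2700·0.328 + 300·0.561 + 900·0.598)/3900 = 0.40823
V̂(p̂_st) = Σ W_h² p̂_h(1−p̂_h)/(n_h−1):
  stratum Dept A: (2700/3900)²·0.328·0.672/264 = 0.000400164
  stratum Dept B: (300/3900)²·0.561·0.439/40 = 3.64318e-05
  stratum Dept C: (900/3900)²·0.598·0.402/173 = 7.40009e-05
V̂(p̂_st) = 0.000510596; SE = √V̂ = 0.0225964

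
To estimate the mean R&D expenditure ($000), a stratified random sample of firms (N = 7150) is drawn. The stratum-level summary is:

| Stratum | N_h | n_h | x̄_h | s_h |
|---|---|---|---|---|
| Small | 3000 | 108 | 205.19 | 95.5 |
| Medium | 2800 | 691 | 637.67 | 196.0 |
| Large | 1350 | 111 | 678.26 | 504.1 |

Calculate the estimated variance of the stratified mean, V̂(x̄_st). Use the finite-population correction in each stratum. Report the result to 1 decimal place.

V̂(x̄_st) = Σ W_h² (1 − n_h/N_h) s_h²/n_h, with W_h = N_h/N and N = 7150:
  stratum Small: (3000/7150)²·(1 − 108/3000)·95.5²/108 = 14.3315
  stratum Medium: (2800/7150)²·(1 − 691/2800)·196.0²/691 = 6.4218
  stratum Large: (1350/7150)²·(1 − 111/1350)·504.1²/111 = 74.9037
V̂(x̄_st) = 95.657

V̂(x̄_st) ≈ 95.7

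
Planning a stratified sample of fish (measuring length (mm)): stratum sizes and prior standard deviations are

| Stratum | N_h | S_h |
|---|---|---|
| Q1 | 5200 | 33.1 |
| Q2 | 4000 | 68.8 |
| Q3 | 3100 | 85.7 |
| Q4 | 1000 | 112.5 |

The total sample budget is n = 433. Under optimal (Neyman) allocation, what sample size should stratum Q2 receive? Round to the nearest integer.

144

Neyman allocation: n_h = n · N_h S_h / Σ N_i S_i, with n = 433.
  stratum Q1: N_h·S_h = 5200·33.1 = 172120.00
  stratum Q2: N_h·S_h = 4000·68.8 = 275200.00
  stratum Q3: N_h·S_h = 3100·85.7 = 265670.00
  stratum Q4: N_h·S_h = 1000·112.5 = 112500.00
Σ N_h S_h = 825490.00
n for stratum Q2 = 433·275200.00/825490.00 = 144.353 → 144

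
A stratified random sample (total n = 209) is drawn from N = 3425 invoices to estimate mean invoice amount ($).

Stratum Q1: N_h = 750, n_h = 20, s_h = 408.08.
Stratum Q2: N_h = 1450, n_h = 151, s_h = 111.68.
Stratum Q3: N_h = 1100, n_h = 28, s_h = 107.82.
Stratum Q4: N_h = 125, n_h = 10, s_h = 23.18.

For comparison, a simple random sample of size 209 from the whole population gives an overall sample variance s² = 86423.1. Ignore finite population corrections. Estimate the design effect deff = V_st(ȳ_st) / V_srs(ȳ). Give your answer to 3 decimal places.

V̂(ȳ_st) = Σ W_h² s_h²/n_h, with W_h = N_h/N and N = 3425:
  stratum Q1: (750/3425)²·408.08²/20 = 399.266
  stratum Q2: (1450/3425)²·111.68²/151 = 14.8043
  stratum Q3: (1100/3425)²·107.82²/28 = 42.8257
  stratum Q4: (125/3425)²·23.18²/10 = 0.0715691
V_st = 456.967
V_srs = s²/n = 86423.1/209 = 413.508
deff = V_st / V_srs = 456.967/413.508 = 1.1051

deff ≈ 1.105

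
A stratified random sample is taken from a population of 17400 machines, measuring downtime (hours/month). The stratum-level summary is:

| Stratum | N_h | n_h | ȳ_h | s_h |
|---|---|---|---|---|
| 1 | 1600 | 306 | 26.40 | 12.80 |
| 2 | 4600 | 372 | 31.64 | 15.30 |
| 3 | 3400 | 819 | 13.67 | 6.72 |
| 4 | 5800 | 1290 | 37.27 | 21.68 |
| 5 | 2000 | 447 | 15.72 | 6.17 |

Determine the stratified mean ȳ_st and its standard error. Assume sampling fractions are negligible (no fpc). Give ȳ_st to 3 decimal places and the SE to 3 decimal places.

ȳ_st = Σ W_h ȳ_h = (1600·26.40 + 4600·31.64 + 3400·13.67 + 5800·37.27 + 2000·15.72)/17400 = 27.69356
V̂(ȳ_st) = Σ W_h² s_h²/n_h, with W_h = N_h/N and N = 17400:
  stratum 1: (1600/17400)²·12.80²/306 = 0.00452731
  stratum 2: (4600/17400)²·15.30²/372 = 0.0439802
  stratum 3: (3400/17400)²·6.72²/819 = 0.0021053
  stratum 4: (5800/17400)²·21.68²/1290 = 0.0404843
  stratum 5: (2000/17400)²·6.17²/447 = 0.00112519
V̂(ȳ_st) = 0.0922223
SE(ȳ_st) = √0.0922223 = 0.303681

ȳ_st ≈ 27.694, SE ≈ 0.304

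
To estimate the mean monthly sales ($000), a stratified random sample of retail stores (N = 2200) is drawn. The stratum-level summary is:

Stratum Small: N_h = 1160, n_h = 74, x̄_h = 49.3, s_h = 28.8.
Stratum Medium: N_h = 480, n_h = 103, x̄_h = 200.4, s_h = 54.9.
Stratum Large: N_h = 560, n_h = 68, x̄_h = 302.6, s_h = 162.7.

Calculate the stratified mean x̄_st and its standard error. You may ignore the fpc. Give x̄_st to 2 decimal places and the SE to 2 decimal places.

x̄_st ≈ 146.74, SE ≈ 5.45

x̄_st = Σ W_h x̄_h = (1160·49.3 + 480·200.4 + 560·302.6)/2200 = 146.74364
V̂(x̄_st) = Σ W_h² s_h²/n_h, with W_h = N_h/N and N = 2200:
  stratum Small: (1160/2200)²·28.8²/74 = 3.11619
  stratum Medium: (480/2200)²·54.9²/103 = 1.39298
  stratum Large: (560/2200)²·162.7²/68 = 25.223
V̂(x̄_st) = 29.7322
SE(x̄_st) = √29.7322 = 5.45272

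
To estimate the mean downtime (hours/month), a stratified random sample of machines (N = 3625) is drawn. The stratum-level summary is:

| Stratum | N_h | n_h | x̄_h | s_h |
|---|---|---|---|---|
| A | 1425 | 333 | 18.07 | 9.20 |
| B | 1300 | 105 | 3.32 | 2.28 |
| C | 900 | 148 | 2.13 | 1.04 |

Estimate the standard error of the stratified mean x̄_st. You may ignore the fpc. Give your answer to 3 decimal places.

SE(x̄_st) ≈ 0.215

V̂(x̄_st) = Σ W_h² s_h²/n_h, with W_h = N_h/N and N = 3625:
  stratum A: (1425/3625)²·9.20²/333 = 0.0392776
  stratum B: (1300/3625)²·2.28²/105 = 0.00636724
  stratum C: (900/3625)²·1.04²/148 = 0.000450478
V̂(x̄_st) = 0.0460953
SE(x̄_st) = √0.0460953 = 0.214698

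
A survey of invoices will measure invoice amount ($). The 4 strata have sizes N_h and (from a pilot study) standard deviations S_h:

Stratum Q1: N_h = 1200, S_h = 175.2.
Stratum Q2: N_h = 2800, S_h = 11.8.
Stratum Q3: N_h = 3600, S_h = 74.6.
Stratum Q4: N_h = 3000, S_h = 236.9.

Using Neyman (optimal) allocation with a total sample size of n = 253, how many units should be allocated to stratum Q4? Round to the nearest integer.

Neyman allocation: n_h = n · N_h S_h / Σ N_i S_i, with n = 253.
  stratum Q1: N_h·S_h = 1200·175.2 = 210240.00
  stratum Q2: N_h·S_h = 2800·11.8 = 33040.00
  stratum Q3: N_h·S_h = 3600·74.6 = 268560.00
  stratum Q4: N_h·S_h = 3000·236.9 = 710700.00
Σ N_h S_h = 1222540.00
n for stratum Q4 = 253·710700.00/1222540.00 = 147.077 → 147

147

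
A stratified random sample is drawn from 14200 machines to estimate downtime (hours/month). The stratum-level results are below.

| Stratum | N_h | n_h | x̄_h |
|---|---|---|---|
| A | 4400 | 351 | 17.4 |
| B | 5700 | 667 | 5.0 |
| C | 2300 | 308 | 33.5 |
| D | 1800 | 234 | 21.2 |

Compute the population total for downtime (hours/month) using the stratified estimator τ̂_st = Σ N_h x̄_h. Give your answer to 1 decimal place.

τ̂_st ≈ 220270.0

τ̂_st = Σ N_h x̄_h = 4400·17.4 + 5700·5.0 + 2300·33.5 + 1800·21.2 = 220270.0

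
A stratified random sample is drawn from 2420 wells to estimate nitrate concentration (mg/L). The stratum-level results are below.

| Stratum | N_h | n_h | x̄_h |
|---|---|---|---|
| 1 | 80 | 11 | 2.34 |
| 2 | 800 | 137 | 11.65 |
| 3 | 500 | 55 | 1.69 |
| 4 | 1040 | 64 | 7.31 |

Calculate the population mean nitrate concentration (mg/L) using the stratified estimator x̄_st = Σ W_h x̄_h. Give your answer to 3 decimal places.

N = Σ N_h = 2420. Stratum weights W_h = N_h/N.
x̄_st = (80·2.34 + 800·11.65 + 500·1.69 + 1040·7.31) / 2420 = 7.41926

x̄_st ≈ 7.419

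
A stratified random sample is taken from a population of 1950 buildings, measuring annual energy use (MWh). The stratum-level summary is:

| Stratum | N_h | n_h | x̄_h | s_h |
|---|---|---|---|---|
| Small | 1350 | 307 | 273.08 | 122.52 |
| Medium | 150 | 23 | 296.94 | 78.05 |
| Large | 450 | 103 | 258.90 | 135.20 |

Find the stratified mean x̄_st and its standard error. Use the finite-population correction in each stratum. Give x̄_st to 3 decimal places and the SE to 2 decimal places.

x̄_st = Σ W_h x̄_h = (1350·273.08 + 150·296.94 + 450·258.90)/1950 = 271.64308
V̂(x̄_st) = Σ W_h² (1 − n_h/N_h) s_h²/n_h, with W_h = N_h/N and N = 1950:
  stratum Small: (1350/1950)²·(1 − 307/1350)·122.52²/307 = 18.1061
  stratum Medium: (150/1950)²·(1 − 23/150)·78.05²/23 = 1.32692
  stratum Large: (450/1950)²·(1 − 103/450)·135.20²/103 = 7.28767
V̂(x̄_st) = 26.7207
SE(x̄_st) = √26.7207 = 5.1692

x̄_st ≈ 271.643, SE ≈ 5.17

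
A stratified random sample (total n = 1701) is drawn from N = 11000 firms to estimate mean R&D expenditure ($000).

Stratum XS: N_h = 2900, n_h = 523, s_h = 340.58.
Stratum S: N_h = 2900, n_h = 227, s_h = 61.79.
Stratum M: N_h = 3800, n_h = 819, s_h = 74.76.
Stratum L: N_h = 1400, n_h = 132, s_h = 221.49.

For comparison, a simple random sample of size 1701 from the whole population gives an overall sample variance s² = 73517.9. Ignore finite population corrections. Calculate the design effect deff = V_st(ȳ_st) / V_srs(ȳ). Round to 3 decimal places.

deff ≈ 0.542

V̂(ȳ_st) = Σ W_h² s_h²/n_h, with W_h = N_h/N and N = 11000:
  stratum XS: (2900/11000)²·340.58²/523 = 15.4151
  stratum S: (2900/11000)²·61.79²/227 = 1.16902
  stratum M: (3800/11000)²·74.76²/819 = 0.814398
  stratum L: (1400/11000)²·221.49²/132 = 6.02012
V_st = 23.4187
V_srs = s²/n = 73517.9/1701 = 43.2204
deff = V_st / V_srs = 23.4187/43.2204 = 0.5418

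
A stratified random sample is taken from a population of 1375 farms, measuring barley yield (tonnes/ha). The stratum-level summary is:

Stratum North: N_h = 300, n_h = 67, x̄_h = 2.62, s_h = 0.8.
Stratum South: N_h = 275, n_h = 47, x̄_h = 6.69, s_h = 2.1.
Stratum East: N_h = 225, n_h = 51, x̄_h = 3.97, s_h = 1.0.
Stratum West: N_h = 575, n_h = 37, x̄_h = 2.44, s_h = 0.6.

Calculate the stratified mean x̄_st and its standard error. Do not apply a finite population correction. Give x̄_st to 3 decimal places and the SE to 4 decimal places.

x̄_st = Σ W_h x̄_h = (300·2.62 + 275·6.69 + 225·3.97 + 575·2.44)/1375 = 3.57964
V̂(x̄_st) = Σ W_h² s_h²/n_h, with W_h = N_h/N and N = 1375:
  stratum North: (300/1375)²·0.8²/67 = 0.000454718
  stratum South: (275/1375)²·2.1²/47 = 0.00375319
  stratum East: (225/1375)²·1.0²/51 = 0.000525036
  stratum West: (575/1375)²·0.6²/37 = 0.0017015
V̂(x̄_st) = 0.00643444
SE(x̄_st) = √0.00643444 = 0.080215

x̄_st ≈ 3.580, SE ≈ 0.0802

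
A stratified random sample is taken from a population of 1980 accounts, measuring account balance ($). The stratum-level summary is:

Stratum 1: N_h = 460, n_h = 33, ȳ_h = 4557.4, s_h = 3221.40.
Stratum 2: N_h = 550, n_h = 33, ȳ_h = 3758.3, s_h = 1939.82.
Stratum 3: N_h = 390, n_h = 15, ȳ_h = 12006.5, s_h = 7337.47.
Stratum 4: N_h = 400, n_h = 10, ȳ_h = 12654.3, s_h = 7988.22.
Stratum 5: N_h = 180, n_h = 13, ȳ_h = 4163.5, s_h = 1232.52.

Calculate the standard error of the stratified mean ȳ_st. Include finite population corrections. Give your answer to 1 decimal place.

SE(ȳ_st) ≈ 642.4

V̂(ȳ_st) = Σ W_h² (1 − n_h/N_h) s_h²/n_h, with W_h = N_h/N and N = 1980:
  stratum 1: (460/1980)²·(1 − 33/460)·3221.40²/33 = 15755.4
  stratum 2: (550/1980)²·(1 − 33/550)·1939.82²/33 = 8270.5
  stratum 3: (390/1980)²·(1 − 15/390)·7337.47²/15 = 133896
  stratum 4: (400/1980)²·(1 − 10/400)·7988.22²/10 = 253918
  stratum 5: (180/1980)²·(1 − 13/180)·1232.52²/13 = 895.99
V̂(ȳ_st) = 412736
SE(ȳ_st) = √412736 = 642.445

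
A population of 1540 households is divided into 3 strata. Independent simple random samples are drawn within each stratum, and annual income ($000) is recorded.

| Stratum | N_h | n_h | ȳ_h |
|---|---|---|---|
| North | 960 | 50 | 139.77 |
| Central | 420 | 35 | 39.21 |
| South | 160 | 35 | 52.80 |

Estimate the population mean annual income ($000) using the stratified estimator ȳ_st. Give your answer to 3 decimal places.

N = Σ N_h = 1540. Stratum weights W_h = N_h/N.
ȳ_st = (960·139.77 + 420·39.21 + 160·52.80) / 1540 = 103.30870

ȳ_st ≈ 103.309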